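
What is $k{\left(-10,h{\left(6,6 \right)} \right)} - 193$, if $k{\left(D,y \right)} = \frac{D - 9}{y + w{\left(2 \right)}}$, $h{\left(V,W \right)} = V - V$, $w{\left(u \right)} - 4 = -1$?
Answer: $- \frac{598}{3} \approx -199.33$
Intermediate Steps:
$w{\left(u \right)} = 3$ ($w{\left(u \right)} = 4 - 1 = 3$)
$h{\left(V,W \right)} = 0$
$k{\left(D,y \right)} = \frac{-9 + D}{3 + y}$ ($k{\left(D,y \right)} = \frac{D - 9}{y + 3} = \frac{-9 + D}{3 + y}$)
$k{\left(-10,h{\left(6,6 \right)} \right)} - 193 = \frac{-9 - 10}{3 + 0} - 193 = \frac{1}{3} \left(-19\right) - 193 = - \frac{19}{3} - 193 = - \frac{598}{3}$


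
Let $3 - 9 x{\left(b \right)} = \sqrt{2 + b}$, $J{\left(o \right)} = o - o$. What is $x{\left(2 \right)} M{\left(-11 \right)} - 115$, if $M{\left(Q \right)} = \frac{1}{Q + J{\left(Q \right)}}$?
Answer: $- \frac{11386}{99} \approx -115.01$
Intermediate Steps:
$J{\left(o \right)} = 0$
$M{\left(Q \right)} = \frac{1}{Q}$ ($M{\left(Q \right)} = \frac{1}{Q + 0} = \frac{1}{Q}$)
$x{\left(b \right)} = \frac{1}{3} - \frac{\sqrt{2 + b}}{9}$
$x{\left(2 \right)} M{\left(-11 \right)} - 115 = \frac{\frac{1}{3} - \frac{\sqrt{2 + 2}}{9}}{-11} - 115 = \left(\frac{1}{3} - \frac{\sqrt{4}}{9}\right) \left(- \frac{1}{11}\right) - 115 = \left(\frac{1}{3} - \frac{2}{9}\right) \left(- \frac{1}{11}\right) - 115 = \frac{1}{9} \left(- \frac{1}{11}\right) - 115 = - \frac{1}{99} - 115 = - \frac{11386}{99}$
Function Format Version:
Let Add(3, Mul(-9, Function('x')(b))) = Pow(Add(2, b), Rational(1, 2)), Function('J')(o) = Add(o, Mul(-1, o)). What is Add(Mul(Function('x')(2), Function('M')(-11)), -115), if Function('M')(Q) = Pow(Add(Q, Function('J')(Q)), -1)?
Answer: Rational(-11386, 99) ≈ -115.01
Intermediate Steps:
Function('J')(o) = 0
Function('M')(Q) = Pow(Q, -1) (Function('M')(Q) = Pow(Add(Q, 0), -1) = Pow(Q, -1))
Function('x')(b) = Add(Rational(1, 3), Mul(Rational(-1, 9), Pow(Add(2, b), Rational(1, 2))))
Add(Mul(Function('x')(2), Function('M')(-11)), -115) = Add(Mul(Add(Rational(1, 3), Mul(Rational(-1, 9), Pow(Add(2, 2), Rational(1, 2)))), Pow(-11, -1)), -115) = Add(Mul(Add(Rational(1, 3), Mul(Rational(-1, 9), Pow(4, Rational(1, 2)))), Rational(-1, 11)), -115) = Add(Mul(Add(Rational(1, 3), Mul(Rational(-1, 9), 2)), Rational(-1, 11)), -115) = Add(Mul(Add(Rational(1, 3), Rational(-2, 9)), Rational(-1, 11)), -115) = Add(Mul(Rational(1, 9), Rational(-1, 11)), -115) = Add(Rational(-1, 99), -115) = Rational(-11386, 99)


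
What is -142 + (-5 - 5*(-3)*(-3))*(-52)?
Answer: 2458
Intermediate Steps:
-142 + (-5 - 5*(-3)*(-3))*(-52) = -142 + (-5 + 15*(-3))*(-52) = -142 + (-5 - 45)*(-52) = -142 - 50*(-52) = -142 + 2600 = 2458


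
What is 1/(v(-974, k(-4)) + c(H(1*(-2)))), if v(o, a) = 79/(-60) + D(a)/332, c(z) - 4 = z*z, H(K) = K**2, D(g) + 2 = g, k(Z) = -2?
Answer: 4980/92983 ≈ 0.053558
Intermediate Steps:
D(g) = -2 + g
c(z) = 4 + z**2 (c(z) = 4 + z*z = 4 + z**2)
v(o, a) = -6587/4980 + a/332 (v(o, a) = 79/(-60) + (-2 + a)/332 = 79*(-1/60) + (-2 + a)*(1/332) = -79/60 + (-1/166 + a/332) = -6587/4980 + a/332)
1/(v(-974, k(-4)) + c(H(1*(-2)))) = 1/((-6587/4980 + (1/332)*(-2)) + (4 + ((1*(-2))**2)**2)) = 1/((-6587/4980 - 1/166) + (4 + ((-2)**2)**2)) = 1/(-6617/4980 + (4 + 4**2)) = 1/(-6617/4980 + (4 + 16)) = 1/(-6617/4980 + 20) = 1/(92983/4980) = 4980/92983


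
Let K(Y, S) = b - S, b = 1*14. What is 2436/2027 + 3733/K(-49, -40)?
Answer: 7698335/109458 ≈ 70.331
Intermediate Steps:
b = 14
K(Y, S) = 14 - S
2436/2027 + 3733/K(-49, -40) = 2436/2027 + 3733/(14 - 1*(-40)) = 2436*(1/2027) + 3733/(14 + 40) = 2436/2027 + 3733/54 = 7698335/109458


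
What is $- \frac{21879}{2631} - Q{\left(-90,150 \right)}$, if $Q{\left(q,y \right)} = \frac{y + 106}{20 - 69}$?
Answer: $- \frac{132845}{42973} \approx -3.0914$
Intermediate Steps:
$Q{\left(q,y \right)} = - \frac{106}{49} - \frac{y}{49}$ ($Q{\left(q,y \right)} = \frac{106 + y}{-49} = \left(106 + y\right) \left(- \frac{1}{49}\right) = - \frac{106}{49} - \frac{y}{49}$)
$- \frac{21879}{2631} - Q{\left(-90,150 \right)} = - \frac{21879}{2631} - \left(- \frac{106}{49} - \frac{150}{49}\right) = \left(-21879\right) \frac{1}{2631} - \left(- \frac{106}{49} - \frac{150}{49}\right) = - \frac{7293}{877} - - \frac{256}{49} = - \frac{7293}{877} + \frac{256}{49} = - \frac{132845}{42973}$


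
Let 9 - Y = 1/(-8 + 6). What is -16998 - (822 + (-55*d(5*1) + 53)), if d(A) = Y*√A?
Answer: -17873 + 1045*√5/2 ≈ -16705.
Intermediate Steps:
Y = 19/2 (Y = 9 - 1/(-8 + 6) = 9 - 1/(-2) = 9 - 1*(-½) = 9 + ½ = 19/2 ≈ 9.5000)
d(A) = 19*√A/2
-16998 - (822 + (-55*d(5*1) + 53)) = -16998 - (822 + (-1045*√(5*1)/2 + 53)) = -16998 - (822 + (-1045*√5/2 + 53)) = -16998 - (822 + (53 - 1045*√5/2)) = -16998 - (875 - 1045*√5/2) = -16998 + (-875 + 1045*√5/2) = -17873 + 1045*√5/2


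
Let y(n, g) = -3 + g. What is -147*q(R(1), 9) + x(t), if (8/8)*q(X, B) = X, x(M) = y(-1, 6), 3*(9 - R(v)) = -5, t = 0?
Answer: -1565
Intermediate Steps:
R(v) = 32/3 (R(v) = 9 - ⅓*(-5) = 9 + 5/3 = 32/3)
x(M) = 3 (x(M) = -3 + 6 = 3)
q(X, B) = X
-147*q(R(1), 9) + x(t) = -147*32/3 + 3 = -1568 + 3 = -1565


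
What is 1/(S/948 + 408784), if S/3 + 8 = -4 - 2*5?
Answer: 158/64587861 ≈ 2.4463e-6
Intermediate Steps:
S = -66 (S = -24 + 3*(-4 - 2*5) = -24 + 3*(-4 - 10) = -24 + 3*(-14) = -24 - 42 = -66)
1/(S/948 + 408784) = 1/(-66/948 + 408784) = 1/(-66*1/948 + 408784) = 1/(-11/158 + 408784) = 1/(64587861/158) = 158/64587861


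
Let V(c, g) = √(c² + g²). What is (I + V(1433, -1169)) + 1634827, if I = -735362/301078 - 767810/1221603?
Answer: 300642312463567826/183898894017 + 5*√136802 ≈ 1.6367e+6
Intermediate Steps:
I = -564745562233/183898894017 (I = -735362*1/301078 - 767810*1/1221603 = -367681/150539 - 767810/1221603 = -564745562233/183898894017 ≈ -3.0710)
(I + V(1433, -1169)) + 1634827 = (-564745562233/183898894017 + √(1433² + (-1169)²)) + 1634827 = (-564745562233/183898894017 + √(2053489 + 1366561)) + 1634827 = (-564745562233/183898894017 + √3420050) + 1634827 = (-564745562233/183898894017 + 5*√136802) + 1634827 = 300642312463567826/183898894017 + 5*√136802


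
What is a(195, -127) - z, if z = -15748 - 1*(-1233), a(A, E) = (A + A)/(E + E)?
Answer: 1843210/127 ≈ 14513.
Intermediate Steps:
a(A, E) = A/E (a(A, E) = (2*A)/((2*E)) = (2*A)*(1/(2*E)) = A/E)
z = -14515 (z = -15748 + 1233 = -14515)
a(195, -127) - z = 195/(-127) - 1*(-14515) = 195*(-1/127) + 14515 = -195/127 + 14515 = 1843210/127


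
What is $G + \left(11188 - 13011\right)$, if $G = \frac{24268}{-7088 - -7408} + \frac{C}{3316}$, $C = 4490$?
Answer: $- \frac{115782017}{66320} \approx -1745.8$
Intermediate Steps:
$G = \frac{5119343}{66320}$ ($G = \frac{24268}{-7088 - -7408} + \frac{4490}{3316} = \frac{24268}{-7088 + 7408} + 4490 \cdot \frac{1}{3316} = \frac{24268}{320} + \frac{2245}{1658} = 24268 \cdot \frac{1}{320} + \frac{2245}{1658} = \frac{6067}{80} + \frac{2245}{1658} = \frac{5119343}{66320} \approx 77.192$)
$G + \left(11188 - 13011\right) = \frac{5119343}{66320} + \left(11188 - 13011\right) = \frac{5119343}{66320} - 1823 = - \frac{115782017}{66320}$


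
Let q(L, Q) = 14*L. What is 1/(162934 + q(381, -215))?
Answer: 1/168268 ≈ 5.9429e-6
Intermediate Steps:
1/(162934 + q(381, -215)) = 1/(162934 + 14*381) = 1/(162934 + 5334) = 1/168268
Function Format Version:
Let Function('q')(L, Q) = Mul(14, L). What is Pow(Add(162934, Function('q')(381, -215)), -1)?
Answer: Rational(1, 168268) ≈ 5.9429e-6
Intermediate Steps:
Pow(Add(162934, Function('q')(381, -215)), -1) = Pow(Add(162934, Mul(14, 381)), -1) = Pow(Add(162934, 5334), -1) = Pow(168268, -1) = Rational(1, 168268)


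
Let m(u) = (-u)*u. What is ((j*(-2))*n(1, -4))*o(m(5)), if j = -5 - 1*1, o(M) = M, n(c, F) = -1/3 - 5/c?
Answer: 1600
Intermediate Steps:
m(u) = -u²
n(c, F) = -⅓ - 5/c (n(c, F) = -1*⅓ - 5/c = -⅓ - 5/c)
j = -6 (j = -5 - 1 = -6)
((j*(-2))*n(1, -4))*o(m(5)) = ((-6*(-2))*((⅓)*(-15 - 1*1)/1))*(-1*5²) = (12*((⅓)*1*(-15 - 1)))*(-1*25) = (12*((⅓)*1*(-16)))*(-25) = (12*(-16/3))*(-25) = -64*(-25) = 1600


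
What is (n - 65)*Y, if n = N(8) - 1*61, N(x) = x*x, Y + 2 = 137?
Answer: -8370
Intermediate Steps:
Y = 135 (Y = -2 + 137 = 135)
N(x) = x²
n = 3 (n = 8² - 1*61 = 64 - 61 = 3)
(n - 65)*Y = (3 - 65)*135 = -62*135 = -8370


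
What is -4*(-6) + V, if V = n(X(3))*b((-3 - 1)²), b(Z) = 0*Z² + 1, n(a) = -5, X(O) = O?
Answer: 19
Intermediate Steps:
b(Z) = 1 (b(Z) = 0 + 1 = 1)
V = -5 (V = -5*1 = -5)
-4*(-6) + V = -4*(-6) - 5 = 24 - 5 = 19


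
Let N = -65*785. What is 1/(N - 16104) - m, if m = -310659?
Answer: 20854228010/67129 ≈ 3.1066e+5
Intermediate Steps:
N = -51025
1/(N - 16104) - m = 1/(-51025 - 16104) - 1*(-310659) = 1/(-67129) + 310659 = -1/67129 + 310659 = 20854228010/67129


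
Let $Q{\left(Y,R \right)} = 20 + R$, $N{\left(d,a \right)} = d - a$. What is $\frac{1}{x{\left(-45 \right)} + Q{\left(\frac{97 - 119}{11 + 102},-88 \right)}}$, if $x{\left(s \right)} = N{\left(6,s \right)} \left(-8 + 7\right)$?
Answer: $- \frac{1}{119} \approx -0.0084034$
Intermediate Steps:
$x{\left(s \right)} = -6 + s$ ($x{\left(s \right)} = \left(6 - s\right) \left(-8 + 7\right) = \left(6 - s\right) \left(-1\right) = -6 + s$)
$\frac{1}{x{\left(-45 \right)} + Q{\left(\frac{97 - 119}{11 + 102},-88 \right)}} = \frac{1}{\left(-6 - 45\right) + \left(20 - 88\right)} = \frac{1}{-51 - 68} = \frac{1}{-119} = - \frac{1}{119}$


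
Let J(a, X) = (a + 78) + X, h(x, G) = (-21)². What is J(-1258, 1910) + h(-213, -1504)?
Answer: 1171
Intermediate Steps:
h(x, G) = 441
J(a, X) = 78 + X + a (J(a, X) = (78 + a) + X = 78 + X + a)
J(-1258, 1910) + h(-213, -1504) = (78 + 1910 - 1258) + 441 = 730 + 441 = 1171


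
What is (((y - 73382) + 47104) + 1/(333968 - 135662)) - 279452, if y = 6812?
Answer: -59277232907/198306 ≈ -2.9892e+5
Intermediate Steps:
(((y - 73382) + 47104) + 1/(333968 - 135662)) - 279452 = (((6812 - 73382) + 47104) + 1/(333968 - 135662)) - 279452 = ((-66570 + 47104) + 1/198306) - 279452 = (-19466 + 1/198306) - 279452 = -3860224595/198306 - 279452 = -59277232907/198306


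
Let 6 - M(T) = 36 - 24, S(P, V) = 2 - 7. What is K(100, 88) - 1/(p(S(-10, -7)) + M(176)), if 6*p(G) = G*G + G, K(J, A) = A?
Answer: 707/8 ≈ 88.375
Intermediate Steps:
S(P, V) = -5
M(T) = -6 (M(T) = 6 - (36 - 24) = 6 - 1*12 = 6 - 12 = -6)
p(G) = G/6 + G**2/6 (p(G) = (G*G + G)/6 = (G**2 + G)/6 = (G + G**2)/6 = G/6 + G**2/6)
K(100, 88) - 1/(p(S(-10, -7)) + M(176)) = 88 - 1/((1/6)*(-5)*(1 - 5) - 6) = 88 - 1/((1/6)*(-5)*(-4) - 6) = 88 - 1/(10/3 - 6) = 88 - 1/(-8/3) = 88 - 1*(-3/8) = 88 + 3/8 = 707/8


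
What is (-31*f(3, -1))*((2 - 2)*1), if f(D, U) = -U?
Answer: 0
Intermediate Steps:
(-31*f(3, -1))*((2 - 2)*1) = (-(-31)*(-1))*((2 - 2)*1) = (-31*1)*(0*1) = -31*0 = 0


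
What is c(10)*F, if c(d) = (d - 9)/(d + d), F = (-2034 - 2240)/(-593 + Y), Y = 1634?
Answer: -2137/10410 ≈ -0.20528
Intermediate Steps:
F = -4274/1041 (F = (-2034 - 2240)/(-593 + 1634) = -4274/1041 ≈ -4.1057)
c(d) = (-9 + d)/(2*d) (c(d) = (-9 + d)/((2*d)) = (-9 + d)*(1/(2*d)) = (-9 + d)/(2*d))
c(10)*F = ((1/2)*(-9 + 10)/10)*(-4274/1041) = ((1/2)*(1/10)*1)*(-4274/1041) = (1/20)*(-4274/1041) = -2137/10410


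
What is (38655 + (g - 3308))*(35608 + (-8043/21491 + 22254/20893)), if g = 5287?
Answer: 649685258101807246/449011463 ≈ 1.4469e+9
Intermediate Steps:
(38655 + (g - 3308))*(35608 + (-8043/21491 + 22254/20893)) = (38655 + (5287 - 3308))*(35608 + (-8043/21491 + 22254/20893)) = (38655 + 1979)*(35608 + (-8043*1/21491 + 22254*(1/20893))) = 40634*(35608 + (-8043/21491 + 22254/20893)) = 40634*(35608 + 310218315/449011463) = 40634*(15988710392819/449011463) = 649685258101807246/449011463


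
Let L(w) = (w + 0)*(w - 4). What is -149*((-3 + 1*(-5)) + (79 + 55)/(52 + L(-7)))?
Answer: 133802/129 ≈ 1037.2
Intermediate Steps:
L(w) = w*(-4 + w)
-149*((-3 + 1*(-5)) + (79 + 55)/(52 + L(-7))) = -149*((-3 + 1*(-5)) + (79 + 55)/(52 - 7*(-4 - 7))) = -149*((-3 - 5) + 134/(52 - 7*(-11))) = -149*(-8 + 134/(52 + 77)) = -149*(-8 + 134/129) = -149*(-898/129) = 133802/129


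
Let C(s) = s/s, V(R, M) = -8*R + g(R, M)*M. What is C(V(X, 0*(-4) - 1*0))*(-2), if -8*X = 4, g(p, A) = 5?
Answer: -2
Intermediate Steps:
X = -½ (X = -⅛*4 = -½ ≈ -0.50000)
V(R, M) = -8*R + 5*M
C(s) = 1
C(V(X, 0*(-4) - 1*0))*(-2) = 1*(-2) = -2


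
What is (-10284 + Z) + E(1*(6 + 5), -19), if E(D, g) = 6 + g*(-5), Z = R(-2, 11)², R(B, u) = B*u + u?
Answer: -10062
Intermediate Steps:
R(B, u) = u + B*u
Z = 121 (Z = (11*(1 - 2))² = (11*(-1))² = (-11)² = 121)
E(D, g) = 6 - 5*g
(-10284 + Z) + E(1*(6 + 5), -19) = (-10284 + 121) + (6 - 5*(-19)) = -10163 + (6 + 95) = -10163 + 101 = -10062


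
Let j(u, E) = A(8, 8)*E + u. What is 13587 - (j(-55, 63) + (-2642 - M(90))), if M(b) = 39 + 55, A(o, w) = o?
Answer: 15874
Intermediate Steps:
M(b) = 94
j(u, E) = u + 8*E (j(u, E) = 8*E + u = u + 8*E)
13587 - (j(-55, 63) + (-2642 - M(90))) = 13587 - ((-55 + 8*63) + (-2642 - 1*94)) = 13587 - ((-55 + 504) + (-2642 - 94)) = 13587 - (449 - 2736) = 13587 - 1*(-2287) = 13587 + 2287 = 15874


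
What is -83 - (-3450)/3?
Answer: 1067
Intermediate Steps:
-83 - (-3450)/3 = -83 - 50*(-23) = -83 + 1150 = 1067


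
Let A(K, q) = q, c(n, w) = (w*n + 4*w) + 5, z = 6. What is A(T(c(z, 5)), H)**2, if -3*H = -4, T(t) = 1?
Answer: 16/9 ≈ 1.7778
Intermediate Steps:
c(n, w) = 5 + 4*w + n*w (c(n, w) = (n*w + 4*w) + 5 = (4*w + n*w) + 5 = 5 + 4*w + n*w)
H = 4/3 (H = -1/3*(-4) = 4/3 ≈ 1.3333)
A(T(c(z, 5)), H)**2 = (4/3)**2 = 16/9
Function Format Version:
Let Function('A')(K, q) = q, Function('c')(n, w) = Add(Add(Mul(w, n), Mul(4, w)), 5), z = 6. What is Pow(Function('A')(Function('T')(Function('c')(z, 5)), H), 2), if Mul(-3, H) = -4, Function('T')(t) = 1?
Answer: Rational(16, 9) ≈ 1.7778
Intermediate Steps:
Function('c')(n, w) = Add(5, Mul(4, w), Mul(n, w)) (Function('c')(n, w) = Add(Add(Mul(n, w), Mul(4, w)), 5) = Add(Add(Mul(4, w), Mul(n, w)), 5) = Add(5, Mul(4, w), Mul(n, w)))
H = Rational(4, 3) (H = Mul(Rational(-1, 3), -4) = Rational(4, 3) ≈ 1.3333)
Pow(Function('A')(Function('T')(Function('c')(z, 5)), H), 2) = Pow(Rational(4, 3), 2) = Rational(16, 9)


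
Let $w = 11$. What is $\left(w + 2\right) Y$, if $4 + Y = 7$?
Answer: $39$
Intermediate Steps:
$Y = 3$ ($Y = -4 + 7 = 3$)
$\left(w + 2\right) Y = \left(11 + 2\right) 3 = 13 \cdot 3 = 39$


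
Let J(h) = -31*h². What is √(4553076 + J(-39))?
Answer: 5*√180237 ≈ 2122.7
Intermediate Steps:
√(4553076 + J(-39)) = √(4553076 - 31*(-39)²) = √(4553076 - 31*1521) = √(4553076 - 47151) = √4505925 = 5*√180237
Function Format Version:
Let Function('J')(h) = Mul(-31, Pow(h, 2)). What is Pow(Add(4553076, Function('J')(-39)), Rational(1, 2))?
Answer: Mul(5, Pow(180237, Rational(1, 2))) ≈ 2122.7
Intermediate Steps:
Pow(Add(4553076, Function('J')(-39)), Rational(1, 2)) = Pow(Add(4553076, Mul(-31, Pow(-39, 2))), Rational(1, 2)) = Pow(Add(4553076, Mul(-31, 1521)), Rational(1, 2)) = Pow(Add(4553076, -47151), Rational(1, 2)) = Pow(4505925, Rational(1, 2)) = Mul(5, Pow(180237, Rational(1, 2)))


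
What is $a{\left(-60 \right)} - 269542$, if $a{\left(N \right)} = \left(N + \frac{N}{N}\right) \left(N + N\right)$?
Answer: $-262462$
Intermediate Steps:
$a{\left(N \right)} = 2 N \left(1 + N\right)$ ($a{\left(N \right)} = \left(N + 1\right) 2 N = \left(1 + N\right) 2 N = 2 N \left(1 + N\right)$)
$a{\left(-60 \right)} - 269542 = 2 \left(-60\right) \left(1 - 60\right) - 269542 = 2 \left(-60\right) \left(-59\right) - 269542 = 7080 - 269542 = -262462$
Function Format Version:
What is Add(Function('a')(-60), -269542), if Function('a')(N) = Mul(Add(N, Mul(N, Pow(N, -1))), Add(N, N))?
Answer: -262462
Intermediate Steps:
Function('a')(N) = Mul(2, N, Add(1, N)) (Function('a')(N) = Mul(Add(N, 1), Mul(2, N)) = Mul(Add(1, N), Mul(2, N)) = Mul(2, N, Add(1, N)))
Add(Function('a')(-60), -269542) = Add(Mul(2, -60, Add(1, -60)), -269542) = Add(Mul(2, -60, -59), -269542) = Add(7080, -269542) = -262462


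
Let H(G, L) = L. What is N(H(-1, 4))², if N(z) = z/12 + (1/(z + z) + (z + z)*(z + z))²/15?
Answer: 69426453121/921600 ≈ 75333.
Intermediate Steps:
N(z) = z/12 + (1/(2*z) + 4*z²)²/15 (N(z) = z*(1/12) + (1/(2*z) + (2*z)*(2*z))²*(1/15) = z/12 + (1/(2*z) + 4*z²)²*(1/15) = z/12 + (1/(2*z) + 4*z²)²/15)
N(H(-1, 4))² = ((1/60)*(1 + 21*4³ + 64*4⁶)/4²)² = ((1/60)*(1/16)*(1 + 21*64 + 64*4096))² = ((1/60)*(1/16)*(1 + 1344 + 262144))² = ((1/60)*(1/16)*263489)² = (263489/960)² = 69426453121/921600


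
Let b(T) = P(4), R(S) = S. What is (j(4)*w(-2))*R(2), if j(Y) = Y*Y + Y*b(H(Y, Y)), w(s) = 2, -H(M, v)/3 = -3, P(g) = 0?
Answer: 64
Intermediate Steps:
H(M, v) = 9 (H(M, v) = -3*(-3) = 9)
b(T) = 0
j(Y) = Y² (j(Y) = Y*Y + Y*0 = Y² + 0 = Y²)
(j(4)*w(-2))*R(2) = (4²*2)*2 = (16*2)*2 = 32*2 = 64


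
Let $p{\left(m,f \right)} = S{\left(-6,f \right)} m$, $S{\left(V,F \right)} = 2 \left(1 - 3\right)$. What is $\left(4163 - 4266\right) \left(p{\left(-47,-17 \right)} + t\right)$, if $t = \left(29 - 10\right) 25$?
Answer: $-68289$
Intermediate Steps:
$t = 475$ ($t = 19 \cdot 25 = 475$)
$S{\left(V,F \right)} = -4$ ($S{\left(V,F \right)} = 2 \left(-2\right) = -4$)
$p{\left(m,f \right)} = - 4 m$
$\left(4163 - 4266\right) \left(p{\left(-47,-17 \right)} + t\right) = \left(4163 - 4266\right) \left(\left(-4\right) \left(-47\right) + 475\right) = - 103 \left(188 + 475\right) = \left(-103\right) 663 = -68289$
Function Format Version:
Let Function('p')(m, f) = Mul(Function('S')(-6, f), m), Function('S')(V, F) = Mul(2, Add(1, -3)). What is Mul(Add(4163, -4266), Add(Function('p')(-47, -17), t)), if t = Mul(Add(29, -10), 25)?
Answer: -68289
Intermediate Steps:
t = 475 (t = Mul(19, 25) = 475)
Function('S')(V, F) = -4 (Function('S')(V, F) = Mul(2, -2) = -4)
Function('p')(m, f) = Mul(-4, m)
Mul(Add(4163, -4266), Add(Function('p')(-47, -17), t)) = Mul(Add(4163, -4266), Add(Mul(-4, -47), 475)) = Mul(-103, Add(188, 475)) = Mul(-103, 663) = -68289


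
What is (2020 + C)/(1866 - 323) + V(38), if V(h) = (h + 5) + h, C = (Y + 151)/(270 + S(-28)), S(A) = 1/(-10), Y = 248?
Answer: 342785087/4164557 ≈ 82.310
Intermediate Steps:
S(A) = -1/10
C = 3990/2699 (C = (248 + 151)/(270 - 1/10) = 399/(2699/10) = 399*(10/2699) = 3990/2699 ≈ 1.4783)
V(h) = 5 + 2*h (V(h) = (5 + h) + h = 5 + 2*h)
(2020 + C)/(1866 - 323) + V(38) = (2020 + 3990/2699)/(1866 - 323) + (5 + 2*38) = (5455970/2699)/1543 + (5 + 76) = (5455970/2699)*(1/1543) + 81 = 5455970/4164557 + 81 = 342785087/4164557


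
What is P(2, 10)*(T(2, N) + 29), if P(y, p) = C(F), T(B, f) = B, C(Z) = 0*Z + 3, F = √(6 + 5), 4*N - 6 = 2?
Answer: 93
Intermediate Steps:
N = 2 (N = 3/2 + (¼)*2 = 3/2 + ½ = 2)
F = √11 ≈ 3.3166
C(Z) = 3 (C(Z) = 0 + 3 = 3)
P(y, p) = 3
P(2, 10)*(T(2, N) + 29) = 3*(2 + 29) = 3*31 = 93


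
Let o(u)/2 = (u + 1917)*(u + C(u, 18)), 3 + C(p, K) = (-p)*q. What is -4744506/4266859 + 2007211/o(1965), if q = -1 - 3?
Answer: -353242090183799/325382167756872 ≈ -1.0856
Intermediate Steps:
q = -4
C(p, K) = -3 + 4*p (C(p, K) = -3 - p*(-4) = -3 + 4*p)
o(u) = 2*(-3 + 5*u)*(1917 + u) (o(u) = 2*((u + 1917)*(u + (-3 + 4*u))) = 2*((1917 + u)*(-3 + 5*u)) = 2*((-3 + 5*u)*(1917 + u)) = 2*(-3 + 5*u)*(1917 + u))
-4744506/4266859 + 2007211/o(1965) = -4744506/4266859 + 2007211/(-11502 + 10*1965² + 19164*1965) = -4744506*1/4266859 + 2007211/(-11502 + 10*3861225 + 37657260) = -4744506/4266859 + 2007211/(-11502 + 38612250 + 37657260) = -4744506/4266859 + 2007211/76258008 = -353242090183799/325382167756872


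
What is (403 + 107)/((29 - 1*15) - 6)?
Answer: 255/4 ≈ 63.750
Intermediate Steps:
(403 + 107)/((29 - 1*15) - 6) = 510/((29 - 15) - 6) = 510/(14 - 6) = 510/8 = 510*(⅛) = 255/4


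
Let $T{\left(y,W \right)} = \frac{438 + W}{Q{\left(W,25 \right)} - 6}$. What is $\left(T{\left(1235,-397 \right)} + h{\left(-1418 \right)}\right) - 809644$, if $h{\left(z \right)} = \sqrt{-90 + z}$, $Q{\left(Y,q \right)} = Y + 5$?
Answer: $- \frac{322238353}{398} + 2 i \sqrt{377} \approx -8.0964 \cdot 10^{5} + 38.833 i$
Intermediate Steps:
$Q{\left(Y,q \right)} = 5 + Y$
$T{\left(y,W \right)} = \frac{438 + W}{-1 + W}$ ($T{\left(y,W \right)} = \frac{438 + W}{\left(5 + W\right) - 6} = \frac{438 + W}{-1 + W}$)
$\left(T{\left(1235,-397 \right)} + h{\left(-1418 \right)}\right) - 809644 = \left(\frac{438 - 397}{-1 - 397} + \sqrt{-90 - 1418}\right) - 809644 = \left(\frac{1}{-398} \cdot 41 + \sqrt{-1508}\right) - 809644 = \left(\left(- \frac{1}{398}\right) 41 + 2 i \sqrt{377}\right) - 809644 = \left(- \frac{41}{398} + 2 i \sqrt{377}\right) - 809644 = - \frac{322238353}{398} + 2 i \sqrt{377}$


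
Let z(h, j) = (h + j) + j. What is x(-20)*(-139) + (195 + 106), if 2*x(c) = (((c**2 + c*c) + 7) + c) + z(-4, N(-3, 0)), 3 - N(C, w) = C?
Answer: -109903/2 ≈ -54952.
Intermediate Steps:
N(C, w) = 3 - C
z(h, j) = h + 2*j
x(c) = 15/2 + c**2 + c/2 (x(c) = ((((c**2 + c*c) + 7) + c) + (-4 + 2*(3 - 1*(-3))))/2 = ((((c**2 + c**2) + 7) + c) + (-4 + 2*(3 + 3)))/2 = (((2*c**2 + 7) + c) + (-4 + 2*6))/2 = (((7 + 2*c**2) + c) + (-4 + 12))/2 = ((7 + c + 2*c**2) + 8)/2 = (15 + c + 2*c**2)/2 = 15/2 + c**2 + c/2)
x(-20)*(-139) + (195 + 106) = (15/2 + (-20)**2 + (1/2)*(-20))*(-139) + (195 + 106) = (15/2 + 400 - 10)*(-139) + 301 = (795/2)*(-139) + 301 = -110505/2 + 301 = -109903/2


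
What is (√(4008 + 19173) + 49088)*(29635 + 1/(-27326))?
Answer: 1528913744992/1051 + 809806009*√23181/27326 ≈ 1.4592e+9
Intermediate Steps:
(√(4008 + 19173) + 49088)*(29635 + 1/(-27326)) = (√23181 + 49088)*(29635 - 1/27326) = (49088 + √23181)*(809806009/27326) = 1528913744992/1051 + 809806009*√23181/27326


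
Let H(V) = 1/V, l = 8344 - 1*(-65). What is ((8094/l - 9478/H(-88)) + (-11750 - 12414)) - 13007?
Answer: 2233693777/2803 ≈ 7.9689e+5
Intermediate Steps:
l = 8409 (l = 8344 + 65 = 8409)
((8094/l - 9478/H(-88)) + (-11750 - 12414)) - 13007 = ((8094/8409 - 9478/(1/(-88))) + (-11750 - 12414)) - 13007 = ((8094*(1/8409) - 9478/(-1/88)) - 24164) - 13007 = ((2698/2803 - 9478*(-88)) - 24164) - 13007 = ((2698/2803 + 834064) - 24164) - 13007 = (2337884090/2803 - 24164) - 13007 = 2270152398/2803 - 13007 = 2233693777/2803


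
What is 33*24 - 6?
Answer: 786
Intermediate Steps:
33*24 - 6 = 792 - 6 = 786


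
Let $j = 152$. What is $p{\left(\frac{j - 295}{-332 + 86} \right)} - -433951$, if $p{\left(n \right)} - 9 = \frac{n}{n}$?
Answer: $433961$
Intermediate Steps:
$p{\left(n \right)} = 10$ ($p{\left(n \right)} = 9 + \frac{n}{n} = 9 + 1 = 10$)
$p{\left(\frac{j - 295}{-332 + 86} \right)} - -433951 = 10 - -433951 = 10 + 433951 = 433961$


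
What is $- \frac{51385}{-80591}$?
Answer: $\frac{51385}{80591} \approx 0.6376$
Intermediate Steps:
$- \frac{51385}{-80591} = - \frac{51385 \left(-1\right)}{80591} = \left(-1\right) \left(- \frac{51385}{80591}\right) = \frac{51385}{80591}$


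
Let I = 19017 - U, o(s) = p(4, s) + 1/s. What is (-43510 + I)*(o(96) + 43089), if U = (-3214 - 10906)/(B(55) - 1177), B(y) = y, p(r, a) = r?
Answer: -56872981639057/53856 ≈ -1.0560e+9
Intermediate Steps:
o(s) = 4 + 1/s
U = 7060/561 (U = (-3214 - 10906)/(55 - 1177) = -14120/(-1122) = -14120*(-1/1122) = 7060/561 ≈ 12.585)
I = 10661477/561 (I = 19017 - 1*7060/561 = 19017 - 7060/561 = 10661477/561 ≈ 19004.)
(-43510 + I)*(o(96) + 43089) = (-43510 + 10661477/561)*((4 + 1/96) + 43089) = -13747633*((4 + 1/96) + 43089)/561 = -13747633*(385/96 + 43089)/561 = -13747633/561*4136929/96 = -56872981639057/53856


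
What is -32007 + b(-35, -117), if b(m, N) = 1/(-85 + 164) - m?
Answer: -2525787/79 ≈ -31972.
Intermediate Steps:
b(m, N) = 1/79 - m
-32007 + b(-35, -117) = -32007 + (1/79 - 1*(-35)) = -32007 + (1/79 + 35) = -32007 + 2766/79 = -2525787/79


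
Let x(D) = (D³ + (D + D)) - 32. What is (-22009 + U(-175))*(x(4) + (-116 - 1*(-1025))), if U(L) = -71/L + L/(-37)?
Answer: -135208796827/6475 ≈ -2.0882e+7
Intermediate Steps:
x(D) = -32 + D³ + 2*D (x(D) = (D³ + 2*D) - 32 = -32 + D³ + 2*D)
U(L) = -71/L - L/37 (U(L) = -71/L + L*(-1/37) = -71/L - L/37)
(-22009 + U(-175))*(x(4) + (-116 - 1*(-1025))) = (-22009 + (-71/(-175) - 1/37*(-175)))*((-32 + 4³ + 2*4) + (-116 - 1*(-1025))) = (-22009 + (-71*(-1/175) + 175/37))*((-32 + 64 + 8) + (-116 + 1025)) = (-22009 + (71/175 + 175/37))*(40 + 909) = (-22009 + 33252/6475)*949 = -142475023/6475*949 = -135208796827/6475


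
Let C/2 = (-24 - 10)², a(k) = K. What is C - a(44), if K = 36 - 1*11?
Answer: 2287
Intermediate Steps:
K = 25 (K = 36 - 11 = 25)
a(k) = 25
C = 2312 (C = 2*(-24 - 10)² = 2*(-34)² = 2*1156 = 2312)
C - a(44) = 2312 - 1*25 = 2312 - 25 = 2287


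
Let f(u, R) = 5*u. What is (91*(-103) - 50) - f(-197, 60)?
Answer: -8438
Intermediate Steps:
(91*(-103) - 50) - f(-197, 60) = (91*(-103) - 50) - 5*(-197) = (-9373 - 50) - 1*(-985) = -9423 + 985 = -8438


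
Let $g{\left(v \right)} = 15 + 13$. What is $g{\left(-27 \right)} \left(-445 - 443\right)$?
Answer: $-24864$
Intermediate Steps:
$g{\left(v \right)} = 28$
$g{\left(-27 \right)} \left(-445 - 443\right) = 28 \left(-445 - 443\right) = 28 \left(-888\right) = -24864$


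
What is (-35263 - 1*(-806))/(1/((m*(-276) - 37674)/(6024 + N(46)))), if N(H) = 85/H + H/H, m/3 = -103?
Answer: -15092579484/55447 ≈ -2.7220e+5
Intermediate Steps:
m = -309 (m = 3*(-103) = -309)
N(H) = 1 + 85/H (N(H) = 85/H + 1 = 1 + 85/H)
(-35263 - 1*(-806))/(1/((m*(-276) - 37674)/(6024 + N(46)))) = (-35263 - 1*(-806))/(1/((-309*(-276) - 37674)/(6024 + (85 + 46)/46))) = (-35263 + 806)/(1/((85284 - 37674)/(6024 + (1/46)*131))) = -34457*47610/(6024 + 131/46) = -34457*47610/(277235/46) = -34457*47610*(46/277235) = -34457/(1/(438012/55447)) = -34457/55447/438012 = -34457*438012/55447 = -15092579484/55447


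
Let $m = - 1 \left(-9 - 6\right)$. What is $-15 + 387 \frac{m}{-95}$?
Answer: $- \frac{1446}{19} \approx -76.105$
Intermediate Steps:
$m = 15$ ($m = - 1 \left(-15\right) = \left(-1\right) \left(-15\right) = 15$)
$-15 + 387 \frac{m}{-95} = -15 + 387 \frac{15}{-95} = -15 + 387 \cdot 15 \left(- \frac{1}{95}\right) = -15 + 387 \left(- \frac{3}{19}\right) = -15 - \frac{1161}{19} = - \frac{1446}{19}$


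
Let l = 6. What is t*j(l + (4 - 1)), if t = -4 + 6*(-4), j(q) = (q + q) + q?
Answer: -756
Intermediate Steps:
j(q) = 3*q (j(q) = 2*q + q = 3*q)
t = -28 (t = -4 - 24 = -28)
t*j(l + (4 - 1)) = -84*(6 + (4 - 1)) = -84*(6 + 3) = -84*9 = -28*27 = -756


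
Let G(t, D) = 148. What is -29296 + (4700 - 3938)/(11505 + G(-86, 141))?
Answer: -341385526/11653 ≈ -29296.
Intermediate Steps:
-29296 + (4700 - 3938)/(11505 + G(-86, 141)) = -29296 + (4700 - 3938)/(11505 + 148) = -29296 + 762/11653 = -341385526/11653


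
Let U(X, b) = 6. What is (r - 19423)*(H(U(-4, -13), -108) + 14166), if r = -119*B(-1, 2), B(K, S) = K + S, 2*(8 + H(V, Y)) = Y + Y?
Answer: -274565100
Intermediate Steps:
H(V, Y) = -8 + Y (H(V, Y) = -8 + (Y + Y)/2 = -8 + (2*Y)/2 = -8 + Y)
r = -119 (r = -119*(-1 + 2) = -119*1 = -119)
(r - 19423)*(H(U(-4, -13), -108) + 14166) = (-119 - 19423)*((-8 - 108) + 14166) = -19542*(-116 + 14166) = -19542*14050 = -274565100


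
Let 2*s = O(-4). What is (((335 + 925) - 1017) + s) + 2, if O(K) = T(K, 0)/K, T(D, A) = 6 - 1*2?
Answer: 489/2 ≈ 244.50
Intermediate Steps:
T(D, A) = 4 (T(D, A) = 6 - 2 = 4)
O(K) = 4/K
s = -½ (s = (4/(-4))/2 = (4*(-¼))/2 = (½)*(-1) = -½ ≈ -0.50000)
(((335 + 925) - 1017) + s) + 2 = (((335 + 925) - 1017) - ½) + 2 = ((1260 - 1017) - ½) + 2 = (243 - ½) + 2 = 485/2 + 2 = 489/2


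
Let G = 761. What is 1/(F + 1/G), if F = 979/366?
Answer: 278526/745385 ≈ 0.37367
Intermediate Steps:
F = 979/366 (F = 979*(1/366) = 979/366 ≈ 2.6749)
1/(F + 1/G) = 1/(979/366 + 1/761) = 1/(745385/278526) = 278526/745385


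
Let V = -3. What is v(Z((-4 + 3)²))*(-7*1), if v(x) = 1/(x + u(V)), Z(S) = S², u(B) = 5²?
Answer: -7/26 ≈ -0.26923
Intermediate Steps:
u(B) = 25
v(x) = 1/(25 + x) (v(x) = 1/(x + 25) = 1/(25 + x))
v(Z((-4 + 3)²))*(-7*1) = (-7*1)/(25 + ((-4 + 3)²)²) = -7/(25 + ((-1)²)²) = -7/(25 + 1²) = -7/(25 + 1) = -7/26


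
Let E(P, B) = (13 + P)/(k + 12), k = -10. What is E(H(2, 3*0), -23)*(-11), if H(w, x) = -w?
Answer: -121/2 ≈ -60.500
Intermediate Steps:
E(P, B) = 13/2 + P/2 (E(P, B) = (13 + P)/(-10 + 12) = (13 + P)/2 = (13 + P)*(1/2) = 13/2 + P/2)
E(H(2, 3*0), -23)*(-11) = (13/2 + (-1*2)/2)*(-11) = (13/2 + (1/2)*(-2))*(-11) = (13/2 - 1)*(-11) = (11/2)*(-11) = -121/2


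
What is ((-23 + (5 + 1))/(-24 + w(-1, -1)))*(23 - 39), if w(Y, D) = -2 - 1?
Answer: -272/27 ≈ -10.074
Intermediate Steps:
w(Y, D) = -3
((-23 + (5 + 1))/(-24 + w(-1, -1)))*(23 - 39) = ((-23 + (5 + 1))/(-24 - 3))*(23 - 39) = ((-23 + 6)/(-27))*(-16) = -17*(-1/27)*(-16) = (17/27)*(-16) = -272/27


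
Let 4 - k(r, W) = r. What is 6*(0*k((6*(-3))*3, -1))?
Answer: 0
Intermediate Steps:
k(r, W) = 4 - r
6*(0*k((6*(-3))*3, -1)) = 6*(0*(4 - 6*(-3)*3)) = 6*(0*(4 - (-18)*3)) = 6*(0*(4 - 1*(-54))) = 6*(0*(4 + 54)) = 6*(0*58) = 6*0 = 0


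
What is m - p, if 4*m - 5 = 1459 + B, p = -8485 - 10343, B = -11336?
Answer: 16360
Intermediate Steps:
p = -18828
m = -2468 (m = 5/4 + (1459 - 11336)/4 = 5/4 + (1/4)*(-9877) = 5/4 - 9877/4 = -2468)
m - p = -2468 - 1*(-18828) = -2468 + 18828 = 16360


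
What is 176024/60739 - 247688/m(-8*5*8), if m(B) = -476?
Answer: 540289602/1032563 ≈ 523.25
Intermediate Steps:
176024/60739 - 247688/m(-8*5*8) = 176024/60739 - 247688/(-476) = 176024*(1/60739) - 247688*(-1/476) = 176024/60739 + 8846/17 = 540289602/1032563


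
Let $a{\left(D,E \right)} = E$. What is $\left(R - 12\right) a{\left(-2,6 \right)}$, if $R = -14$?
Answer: $-156$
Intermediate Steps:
$\left(R - 12\right) a{\left(-2,6 \right)} = \left(-14 - 12\right) 6 = \left(-26\right) 6 = -156$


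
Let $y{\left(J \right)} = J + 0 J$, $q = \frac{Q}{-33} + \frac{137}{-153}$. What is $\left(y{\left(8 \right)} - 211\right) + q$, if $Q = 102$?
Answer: $- \frac{348358}{1683} \approx -206.99$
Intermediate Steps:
$q = - \frac{6709}{1683}$ ($q = \frac{102}{-33} + \frac{137}{-153} = 102 \left(- \frac{1}{33}\right) + 137 \left(- \frac{1}{153}\right) = - \frac{34}{11} - \frac{137}{153} = - \frac{6709}{1683} \approx -3.9863$)
$y{\left(J \right)} = J$ ($y{\left(J \right)} = J + 0 = J$)
$\left(y{\left(8 \right)} - 211\right) + q = \left(8 - 211\right) - \frac{6709}{1683} = -203 - \frac{6709}{1683} = - \frac{348358}{1683}$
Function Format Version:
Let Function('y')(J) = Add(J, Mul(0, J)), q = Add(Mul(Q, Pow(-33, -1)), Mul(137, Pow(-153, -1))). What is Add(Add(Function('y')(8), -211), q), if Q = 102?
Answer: Rational(-348358, 1683) ≈ -206.99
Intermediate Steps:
q = Rational(-6709, 1683) (q = Add(Mul(102, Pow(-33, -1)), Mul(137, Pow(-153, -1))) = Add(Mul(102, Rational(-1, 33)), Mul(137, Rational(-1, 153))) = Add(Rational(-34, 11), Rational(-137, 153)) = Rational(-6709, 1683) ≈ -3.9863)
Function('y')(J) = J (Function('y')(J) = Add(J, 0) = J)
Add(Add(Function('y')(8), -211), q) = Add(Add(8, -211), Rational(-6709, 1683)) = Add(-203, Rational(-6709, 1683)) = Rational(-348358, 1683)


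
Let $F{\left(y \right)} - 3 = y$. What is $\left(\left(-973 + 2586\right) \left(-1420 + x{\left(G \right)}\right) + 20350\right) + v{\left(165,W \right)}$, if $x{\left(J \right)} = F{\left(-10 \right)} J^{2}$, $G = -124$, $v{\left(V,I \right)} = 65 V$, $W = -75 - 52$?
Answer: $-175869801$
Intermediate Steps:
$W = -127$ ($W = -75 - 52 = -127$)
$F{\left(y \right)} = 3 + y$
$x{\left(J \right)} = - 7 J^{2}$ ($x{\left(J \right)} = \left(3 - 10\right) J^{2} = - 7 J^{2}$)
$\left(\left(-973 + 2586\right) \left(-1420 + x{\left(G \right)}\right) + 20350\right) + v{\left(165,W \right)} = \left(\left(-973 + 2586\right) \left(-1420 - 7 \left(-124\right)^{2}\right) + 20350\right) + 65 \cdot 165 = \left(1613 \left(-1420 - 107632\right) + 20350\right) + 10725 = \left(1613 \left(-109052\right) + 20350\right) + 10725 = \left(-175900876 + 20350\right) + 10725 = -175880526 + 10725 = -175869801$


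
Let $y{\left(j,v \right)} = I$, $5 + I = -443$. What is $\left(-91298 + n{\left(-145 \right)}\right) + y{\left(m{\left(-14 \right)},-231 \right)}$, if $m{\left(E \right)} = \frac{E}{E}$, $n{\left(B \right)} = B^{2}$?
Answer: $-70721$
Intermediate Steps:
$I = -448$ ($I = -5 - 443 = -448$)
$m{\left(E \right)} = 1$
$y{\left(j,v \right)} = -448$
$\left(-91298 + n{\left(-145 \right)}\right) + y{\left(m{\left(-14 \right)},-231 \right)} = \left(-91298 + \left(-145\right)^{2}\right) - 448 = \left(-91298 + 21025\right) - 448 = -70273 - 448 = -70721$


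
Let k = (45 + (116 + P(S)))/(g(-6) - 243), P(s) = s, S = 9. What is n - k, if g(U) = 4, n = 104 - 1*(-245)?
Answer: 83581/239 ≈ 349.71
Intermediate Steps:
n = 349 (n = 104 + 245 = 349)
k = -170/239 (k = (45 + (116 + 9))/(4 - 243) = (45 + 125)/(-239) = 170*(-1/239) = -170/239 ≈ -0.71130)
n - k = 349 - 1*(-170/239) = 349 + 170/239 = 83581/239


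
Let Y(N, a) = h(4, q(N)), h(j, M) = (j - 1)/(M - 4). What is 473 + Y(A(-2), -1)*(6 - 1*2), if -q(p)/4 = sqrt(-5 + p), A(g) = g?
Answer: (-470*I + 473*sqrt(7))/(sqrt(7) - I) ≈ 472.63 + 0.99216*I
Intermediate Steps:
q(p) = -4*sqrt(-5 + p)
h(j, M) = (-1 + j)/(-4 + M)
Y(N, a) = 3/(-4 - 4*sqrt(-5 + N)) (Y(N, a) = (-1 + 4)/(-4 - 4*sqrt(-5 + N)) = 3/(-4 - 4*sqrt(-5 + N)))
473 + Y(A(-2), -1)*(6 - 1*2) = 473 + (-3/(4 + 4*sqrt(-5 - 2)))*(6 - 1*2) = 473 + (-3/(4 + 4*sqrt(-7)))*(6 - 2) = 473 - 3/(4 + 4*(I*sqrt(7)))*4 = 473 - 3/(4 + 4*I*sqrt(7))*4 = 473 - 12/(4 + 4*I*sqrt(7))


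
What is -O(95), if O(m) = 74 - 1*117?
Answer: 43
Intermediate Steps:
O(m) = -43 (O(m) = 74 - 117 = -43)
-O(95) = -1*(-43) = 43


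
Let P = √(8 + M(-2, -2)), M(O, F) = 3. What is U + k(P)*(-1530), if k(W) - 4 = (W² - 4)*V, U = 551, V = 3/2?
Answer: -21634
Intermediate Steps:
V = 3/2 (V = 3*(½) = 3/2 ≈ 1.5000)
P = √11 (P = √(8 + 3) = √11 ≈ 3.3166)
k(W) = -2 + 3*W²/2 (k(W) = 4 + (W² - 4)*(3/2) = 4 + (-4 + W²)*(3/2) = 4 + (-6 + 3*W²/2) = -2 + 3*W²/2)
U + k(P)*(-1530) = 551 + (-2 + 3*(√11)²/2)*(-1530) = 551 + (-2 + (3/2)*11)*(-1530) = 551 + (-2 + 33/2)*(-1530) = 551 + (29/2)*(-1530) = 551 - 22185 = -21634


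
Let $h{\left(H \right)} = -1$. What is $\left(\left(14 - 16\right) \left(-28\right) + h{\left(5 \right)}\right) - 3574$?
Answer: $-3519$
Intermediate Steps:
$\left(\left(14 - 16\right) \left(-28\right) + h{\left(5 \right)}\right) - 3574 = \left(\left(14 - 16\right) \left(-28\right) - 1\right) - 3574 = \left(\left(-2\right) \left(-28\right) - 1\right) - 3574 = \left(56 - 1\right) - 3574 = 55 - 3574 = -3519$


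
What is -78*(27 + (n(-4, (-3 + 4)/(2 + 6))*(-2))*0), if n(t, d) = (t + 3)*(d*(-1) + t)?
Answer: -2106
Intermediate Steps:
n(t, d) = (3 + t)*(t - d) (n(t, d) = (3 + t)*(-d + t) = (3 + t)*(t - d))
-78*(27 + (n(-4, (-3 + 4)/(2 + 6))*(-2))*0) = -78*(27 + (((-4)² - 3*(-3 + 4)/(2 + 6) + 3*(-4) - 1*(-3 + 4)/(2 + 6)*(-4))*(-2))*0) = -78*(27 + ((16 - 3/8 - 12 - 1*1/8*(-4))*(-2))*0) = -78*(27 + ((16 - 3/8 - 12 - 1*1*(⅛)*(-4))*(-2))*0) = -78*(27 + ((16 - 3*⅛ - 12 - 1*⅛*(-4))*(-2))*0) = -78*(27 + ((16 - 3/8 - 12 + ½)*(-2))*0) = -78*(27 + ((33/8)*(-2))*0) = -78*(27 - 33/4*0) = -78*(27 + 0) = -78*27 = -2106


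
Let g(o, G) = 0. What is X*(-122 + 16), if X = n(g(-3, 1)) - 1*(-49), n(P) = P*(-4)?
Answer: -5194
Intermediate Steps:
n(P) = -4*P
X = 49 (X = -4*0 - 1*(-49) = 0 + 49 = 49)
X*(-122 + 16) = 49*(-122 + 16) = 49*(-106) = -5194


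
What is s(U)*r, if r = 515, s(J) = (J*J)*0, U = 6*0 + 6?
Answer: 0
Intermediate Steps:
U = 6 (U = 0 + 6 = 6)
s(J) = 0 (s(J) = J**2*0 = 0)
s(U)*r = 0*515 = 0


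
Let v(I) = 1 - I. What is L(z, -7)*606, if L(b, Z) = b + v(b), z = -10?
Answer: 606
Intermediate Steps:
L(b, Z) = 1 (L(b, Z) = b + (1 - b) = 1)
L(z, -7)*606 = 1*606 = 606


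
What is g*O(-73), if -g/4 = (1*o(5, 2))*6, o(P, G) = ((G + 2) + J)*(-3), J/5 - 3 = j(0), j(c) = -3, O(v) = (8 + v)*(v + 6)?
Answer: 1254240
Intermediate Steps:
O(v) = (6 + v)*(8 + v) (O(v) = (8 + v)*(6 + v) = (6 + v)*(8 + v))
J = 0 (J = 15 + 5*(-3) = 15 - 15 = 0)
o(P, G) = -6 - 3*G (o(P, G) = ((G + 2) + 0)*(-3) = ((2 + G) + 0)*(-3) = (2 + G)*(-3) = -6 - 3*G)
g = 288 (g = -4*1*(-6 - 3*2)*6 = -4*1*(-6 - 6)*6 = -4*1*(-12)*6 = -(-48)*6 = -4*(-72) = 288)
g*O(-73) = 288*(48 + (-73)**2 + 14*(-73)) = 288*(48 + 5329 - 1022) = 288*4355 = 1254240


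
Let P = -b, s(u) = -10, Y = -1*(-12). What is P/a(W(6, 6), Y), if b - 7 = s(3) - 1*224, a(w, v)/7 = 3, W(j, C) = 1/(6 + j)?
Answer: 227/21 ≈ 10.810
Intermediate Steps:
Y = 12
a(w, v) = 21 (a(w, v) = 7*3 = 21)
b = -227 (b = 7 + (-10 - 1*224) = 7 + (-10 - 224) = 7 - 234 = -227)
P = 227 (P = -1*(-227) = 227)
P/a(W(6, 6), Y) = 227/21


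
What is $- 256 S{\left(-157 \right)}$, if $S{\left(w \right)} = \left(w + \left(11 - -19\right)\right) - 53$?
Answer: $46080$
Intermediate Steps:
$S{\left(w \right)} = -23 + w$ ($S{\left(w \right)} = \left(w + \left(11 + 19\right)\right) - 53 = \left(w + 30\right) - 53 = \left(30 + w\right) - 53 = -23 + w$)
$- 256 S{\left(-157 \right)} = - 256 \left(-23 - 157\right) = \left(-256\right) \left(-180\right) = 46080$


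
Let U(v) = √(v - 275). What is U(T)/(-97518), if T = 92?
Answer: -I*√183/97518 ≈ -0.00013872*I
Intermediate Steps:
U(v) = √(-275 + v)
U(T)/(-97518) = √(-275 + 92)/(-97518) = √(-183)*(-1/97518) = (I*√183)*(-1/97518) = -I*√183/97518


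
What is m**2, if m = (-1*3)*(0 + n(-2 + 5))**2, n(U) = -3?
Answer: 729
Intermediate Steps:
m = -27 (m = (-1*3)*(0 - 3)**2 = -3*(-3)**2 = -3*9 = -27)
m**2 = (-27)**2 = 729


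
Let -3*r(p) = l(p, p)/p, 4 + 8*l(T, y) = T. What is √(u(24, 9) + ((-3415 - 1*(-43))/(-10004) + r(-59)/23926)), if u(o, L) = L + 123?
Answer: √134653302030639814107/1008713324 ≈ 11.504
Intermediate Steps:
l(T, y) = -½ + T/8
u(o, L) = 123 + L
r(p) = -(-½ + p/8)/(3*p)
√(u(24, 9) + ((-3415 - 1*(-43))/(-10004) + r(-59)/23926)) = √((123 + 9) + ((-3415 - 1*(-43))/(-10004) + ((1/24)*(4 - 1*(-59))/(-59))/23926)) = √(132 + ((-3415 + 43)*(-1/10004) + ((1/24)*(-1/59)*(4 + 59))*(1/23926))) = √(132 + (-3372*(-1/10004) + ((1/24)*(-1/59)*63)*(1/23926))) = √(132 + (843/2501 - 21/472*1/23926)) = √(132 + (843/2501 - 3/1613296)) = √(132 + 1360001025/4034853296) = √(533960636097/4034853296) = √134653302030639814107/1008713324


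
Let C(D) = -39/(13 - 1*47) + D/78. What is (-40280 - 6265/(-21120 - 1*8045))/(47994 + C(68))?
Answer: -311546334762/371227991593 ≈ -0.83923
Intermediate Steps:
C(D) = 39/34 + D/78 (C(D) = -39/(13 - 47) + D*(1/78) = -39/(-34) + D/78 = -39*(-1/34) + D/78 = 39/34 + D/78)
(-40280 - 6265/(-21120 - 1*8045))/(47994 + C(68)) = (-40280 - 6265/(-21120 - 1*8045))/(47994 + (39/34 + (1/78)*68)) = (-40280 - 6265/(-21120 - 8045))/(47994 + (39/34 + 34/39)) = (-40280 - 6265/(-29165))/(47994 + 2677/1326) = (-40280 - 6265*(-1/29165))/(63642721/1326) = (-40280 + 1253/5833)*(1326/63642721) = -234951987/5833*1326/63642721 = -311546334762/371227991593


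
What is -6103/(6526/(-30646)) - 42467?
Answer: -45053552/3263 ≈ -13807.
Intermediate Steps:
-6103/(6526/(-30646)) - 42467 = -6103/(6526*(-1/30646)) - 42467 = -6103/(-3263/15323) - 42467 = -6103*(-15323/3263) - 42467 = 93516269/3263 - 42467 = -45053552/3263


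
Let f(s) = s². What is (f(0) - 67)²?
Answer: 4489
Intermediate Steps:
(f(0) - 67)² = (0² - 67)² = (0 - 67)² = (-67)² = 4489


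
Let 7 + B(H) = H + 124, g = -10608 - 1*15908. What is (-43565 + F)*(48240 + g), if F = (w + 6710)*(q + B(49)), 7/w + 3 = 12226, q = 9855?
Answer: 17843077309613368/12223 ≈ 1.4598e+12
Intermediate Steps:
g = -26516 (g = -10608 - 15908 = -26516)
B(H) = 117 + H (B(H) = -7 + (H + 124) = -7 + (124 + H) = 117 + H)
w = 7/12223 (w = 7/(-3 + 12226) = 7/12223 ≈ 0.00057269)
F = 821885713077/12223 (F = (7/12223 + 6710)*(9855 + (117 + 49)) = 82016337*(9855 + 166)/12223 = (82016337/12223)*10021 = 821885713077/12223 ≈ 6.7241e+7)
(-43565 + F)*(48240 + g) = (-43565 + 821885713077/12223)*(48240 - 26516) = (821353218082/12223)*21724 = 17843077309613368/12223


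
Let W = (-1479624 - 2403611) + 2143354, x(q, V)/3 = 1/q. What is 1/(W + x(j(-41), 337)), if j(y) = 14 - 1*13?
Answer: -1/1739878 ≈ -5.7475e-7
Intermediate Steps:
j(y) = 1 (j(y) = 14 - 13 = 1)
x(q, V) = 3/q
W = -1739881 (W = -3883235 + 2143354 = -1739881)
1/(W + x(j(-41), 337)) = 1/(-1739881 + 3/1) = 1/(-1739881 + 3*1) = 1/(-1739881 + 3) = 1/(-1739878) = -1/1739878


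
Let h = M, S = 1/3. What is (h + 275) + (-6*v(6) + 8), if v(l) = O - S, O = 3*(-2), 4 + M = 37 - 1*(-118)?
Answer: 472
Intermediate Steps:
M = 151 (M = -4 + (37 - 1*(-118)) = -4 + (37 + 118) = -4 + 155 = 151)
S = 1/3 ≈ 0.33333
O = -6
h = 151
v(l) = -19/3 (v(l) = -6 - 1*1/3 = -6 - 1/3 = -19/3)
(h + 275) + (-6*v(6) + 8) = (151 + 275) + (-6*(-19/3) + 8) = 426 + (38 + 8) = 426 + 46 = 472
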